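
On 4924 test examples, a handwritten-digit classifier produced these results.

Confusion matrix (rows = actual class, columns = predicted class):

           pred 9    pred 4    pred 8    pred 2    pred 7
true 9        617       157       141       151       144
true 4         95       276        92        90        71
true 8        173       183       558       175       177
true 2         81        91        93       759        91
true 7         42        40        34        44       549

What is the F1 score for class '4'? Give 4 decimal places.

0.4026

Treat '4' as positive and all other classes as negative.
F1 score = 2·TP/(2·TP+FP+FN).
4: TP=276, FP=157+183+91+40=471, FN=95+92+90+71=348 → 552/1371 = 0.40263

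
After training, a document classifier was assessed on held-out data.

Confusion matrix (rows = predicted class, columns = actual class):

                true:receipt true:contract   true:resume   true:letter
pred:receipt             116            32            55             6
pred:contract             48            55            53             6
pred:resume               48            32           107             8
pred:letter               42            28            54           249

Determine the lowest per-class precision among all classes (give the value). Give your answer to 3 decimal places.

Per-class precision (TP/(TP+FP)):
  receipt: TP=116, FP=32+55+6=93 → 116/209 = 0.5550
  contract: TP=55, FP=48+53+6=107 → 55/162 = 0.3395
  resume: TP=107, FP=48+32+8=88 → 107/195 = 0.5487
  letter: TP=249, FP=42+28+54=124 → 249/373 = 0.6676
Lowest is class 'contract' with precision = 0.340.

0.340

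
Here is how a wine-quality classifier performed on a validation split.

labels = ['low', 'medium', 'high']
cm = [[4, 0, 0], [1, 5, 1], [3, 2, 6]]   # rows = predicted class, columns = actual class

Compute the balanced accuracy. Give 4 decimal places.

Balanced accuracy = mean of per-class recall.
  low: recall = 4/8 = 0.50000
  medium: recall = 5/7 = 0.71429
  high: recall = 6/7 = 0.85714
Mean = (0.50000 + 0.71429 + 0.85714) / 3 = 0.6905

0.6905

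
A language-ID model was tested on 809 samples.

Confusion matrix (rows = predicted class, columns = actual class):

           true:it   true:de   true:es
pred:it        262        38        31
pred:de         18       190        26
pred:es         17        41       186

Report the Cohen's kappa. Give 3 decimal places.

0.681

Observed agreement pₒ = trace/N = 638/809 = 0.7886
Expected agreement pₑ = Σ (rowᵢ·colᵢ)/N² = (297·331 + 269·234 + 243·244)/809² = 0.3370
κ = (pₒ − pₑ)/(1 − pₑ) = (0.7886 − 0.3370)/(1 − 0.3370) = 0.681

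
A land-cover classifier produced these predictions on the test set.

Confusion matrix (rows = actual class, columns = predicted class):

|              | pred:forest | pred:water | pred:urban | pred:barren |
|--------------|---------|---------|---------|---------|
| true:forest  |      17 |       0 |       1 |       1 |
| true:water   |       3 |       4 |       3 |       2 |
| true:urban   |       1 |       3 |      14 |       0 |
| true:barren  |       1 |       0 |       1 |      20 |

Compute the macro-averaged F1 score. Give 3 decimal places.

Per-class F1 score (2·TP/(2·TP+FP+FN)):
  forest: TP=17, FP=3+1+1=5, FN=0+1+1=2 → 34/41 = 0.8293
  water: TP=4, FP=0+3+0=3, FN=3+3+2=8 → 8/19 = 0.4211
  urban: TP=14, FP=1+3+1=5, FN=1+3+0=4 → 28/37 = 0.7568
  barren: TP=20, FP=1+2+0=3, FN=1+0+1=2 → 40/45 = 0.8889
Macro-F1 score = mean = (0.8293 + 0.4211 + 0.7568 + 0.8889) / 4 = 0.724

0.724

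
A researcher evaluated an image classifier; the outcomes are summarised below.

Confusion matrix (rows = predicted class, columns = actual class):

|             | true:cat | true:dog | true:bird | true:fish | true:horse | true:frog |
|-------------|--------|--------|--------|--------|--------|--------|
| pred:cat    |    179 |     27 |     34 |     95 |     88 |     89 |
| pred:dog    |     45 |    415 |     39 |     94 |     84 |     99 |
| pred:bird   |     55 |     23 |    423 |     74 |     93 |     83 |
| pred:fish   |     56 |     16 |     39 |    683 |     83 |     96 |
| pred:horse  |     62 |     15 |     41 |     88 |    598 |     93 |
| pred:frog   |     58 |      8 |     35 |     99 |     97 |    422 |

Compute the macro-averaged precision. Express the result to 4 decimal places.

Per-class precision (TP/(TP+FP)):
  cat: TP=179, FP=27+34+95+88+89=333 → 179/512 = 0.34961
  dog: TP=415, FP=45+39+94+84+99=361 → 415/776 = 0.53479
  bird: TP=423, FP=55+23+74+93+83=328 → 423/751 = 0.56325
  fish: TP=683, FP=56+16+39+83+96=290 → 683/973 = 0.70195
  horse: TP=598, FP=62+15+41+88+93=299 → 598/897 = 0.66667
  frog: TP=422, FP=58+8+35+99+97=297 → 422/719 = 0.58693
Macro-precision = mean = (0.34961 + 0.53479 + 0.56325 + 0.70195 + 0.66667 + 0.58693) / 6 = 0.5672

0.5672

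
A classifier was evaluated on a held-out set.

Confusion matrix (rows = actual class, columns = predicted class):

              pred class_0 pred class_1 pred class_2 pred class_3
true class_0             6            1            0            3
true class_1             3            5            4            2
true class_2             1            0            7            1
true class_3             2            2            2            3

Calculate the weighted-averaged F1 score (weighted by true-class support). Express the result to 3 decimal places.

Per-class F1 score (2·TP/(2·TP+FP+FN)):
  class_0: TP=6, FP=3+1+2=6, FN=1+0+3=4 → 12/22 = 0.5455
  class_1: TP=5, FP=1+0+2=3, FN=3+4+2=9 → 10/22 = 0.4545
  class_2: TP=7, FP=0+4+2=6, FN=1+0+1=2 → 14/22 = 0.6364
  class_3: TP=3, FP=3+2+1=6, FN=2+2+2=6 → 6/18 = 0.3333
Weighted-F1 score = Σ (supportᵢ/N)·F1 scoreᵢ with N=42: (10/42)·0.5455 + (14/42)·0.4545 + (9/42)·0.6364 + (9/42)·0.3333 = 0.489

0.489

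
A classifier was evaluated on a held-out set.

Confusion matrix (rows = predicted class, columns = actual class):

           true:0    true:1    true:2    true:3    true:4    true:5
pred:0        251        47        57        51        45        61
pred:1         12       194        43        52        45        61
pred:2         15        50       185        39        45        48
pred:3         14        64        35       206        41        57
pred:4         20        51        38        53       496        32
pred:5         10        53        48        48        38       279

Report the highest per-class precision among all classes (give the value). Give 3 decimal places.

Per-class precision (TP/(TP+FP)):
  0: TP=251, FP=47+57+51+45+61=261 → 251/512 = 0.4902
  1: TP=194, FP=12+43+52+45+61=213 → 194/407 = 0.4767
  2: TP=185, FP=15+50+39+45+48=197 → 185/382 = 0.4843
  3: TP=206, FP=14+64+35+41+57=211 → 206/417 = 0.4940
  4: TP=496, FP=20+51+38+53+32=194 → 496/690 = 0.7188
  5: TP=279, FP=10+53+48+48+38=197 → 279/476 = 0.5861
Highest is class '4' with precision = 0.719.

0.719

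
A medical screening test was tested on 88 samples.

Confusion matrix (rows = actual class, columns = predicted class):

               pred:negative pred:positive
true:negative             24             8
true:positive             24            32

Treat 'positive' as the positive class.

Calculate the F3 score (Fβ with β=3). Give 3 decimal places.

Fβ = (1+β²)·TP / ((1+β²)·TP + β²·FN + FP), with β²=9
= 10·32 / (10·32 + 9·24 + 8) = 0.588

0.588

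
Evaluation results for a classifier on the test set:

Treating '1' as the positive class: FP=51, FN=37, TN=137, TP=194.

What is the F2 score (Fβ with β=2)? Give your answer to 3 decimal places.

Fβ = (1+β²)·TP / ((1+β²)·TP + β²·FN + FP), with β²=4
= 5·194 / (5·194 + 4·37 + 51) = 0.830

0.830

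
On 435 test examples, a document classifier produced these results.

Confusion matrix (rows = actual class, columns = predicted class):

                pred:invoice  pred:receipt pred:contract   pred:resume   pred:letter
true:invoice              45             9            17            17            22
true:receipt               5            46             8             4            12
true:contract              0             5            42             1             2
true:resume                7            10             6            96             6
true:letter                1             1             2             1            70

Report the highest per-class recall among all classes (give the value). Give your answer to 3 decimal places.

0.933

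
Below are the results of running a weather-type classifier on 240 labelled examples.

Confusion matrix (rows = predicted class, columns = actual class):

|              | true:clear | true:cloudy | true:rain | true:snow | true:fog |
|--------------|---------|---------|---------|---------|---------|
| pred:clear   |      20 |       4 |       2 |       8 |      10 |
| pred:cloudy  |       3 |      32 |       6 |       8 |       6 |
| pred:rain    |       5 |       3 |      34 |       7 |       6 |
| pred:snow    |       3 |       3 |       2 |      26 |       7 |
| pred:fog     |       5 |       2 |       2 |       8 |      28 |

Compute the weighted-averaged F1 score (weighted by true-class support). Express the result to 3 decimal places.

0.579

Per-class F1 score (2·TP/(2·TP+FP+FN)):
  clear: TP=20, FP=4+2+8+10=24, FN=3+5+3+5=16 → 40/80 = 0.5000
  cloudy: TP=32, FP=3+6+8+6=23, FN=4+3+3+2=12 → 64/99 = 0.6465
  rain: TP=34, FP=5+3+7+6=21, FN=2+6+2+2=12 → 68/101 = 0.6733
  snow: TP=26, FP=3+3+2+7=15, FN=8+8+7+8=31 → 52/98 = 0.5306
  fog: TP=28, FP=5+2+2+8=17, FN=10+6+6+7=29 → 56/102 = 0.5490
Weighted-F1 score = Σ (supportᵢ/N)·F1 scoreᵢ with N=240: (36/240)·0.5000 + (44/240)·0.6465 + (46/240)·0.6733 + (57/240)·0.5306 + (57/240)·0.5490 = 0.579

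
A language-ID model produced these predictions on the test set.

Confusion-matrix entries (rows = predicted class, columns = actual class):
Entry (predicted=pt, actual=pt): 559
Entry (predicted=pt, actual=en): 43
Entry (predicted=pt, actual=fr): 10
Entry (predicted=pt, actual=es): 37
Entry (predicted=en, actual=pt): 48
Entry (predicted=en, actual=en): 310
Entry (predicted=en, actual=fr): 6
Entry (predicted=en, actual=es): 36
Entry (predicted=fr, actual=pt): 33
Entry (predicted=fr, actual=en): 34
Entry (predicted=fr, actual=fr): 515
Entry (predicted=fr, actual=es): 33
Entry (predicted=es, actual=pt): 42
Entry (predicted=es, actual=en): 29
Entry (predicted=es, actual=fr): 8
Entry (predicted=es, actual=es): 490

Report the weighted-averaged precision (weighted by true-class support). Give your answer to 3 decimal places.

0.839

Per-class precision (TP/(TP+FP)):
  pt: TP=559, FP=43+10+37=90 → 559/649 = 0.8613
  en: TP=310, FP=48+6+36=90 → 310/400 = 0.7750
  fr: TP=515, FP=33+34+33=100 → 515/615 = 0.8374
  es: TP=490, FP=42+29+8=79 → 490/569 = 0.8612
Weighted-precision = Σ (supportᵢ/N)·precisionᵢ with N=2233: (682/2233)·0.8613 + (416/2233)·0.7750 + (539/2233)·0.8374 + (596/2233)·0.8612 = 0.839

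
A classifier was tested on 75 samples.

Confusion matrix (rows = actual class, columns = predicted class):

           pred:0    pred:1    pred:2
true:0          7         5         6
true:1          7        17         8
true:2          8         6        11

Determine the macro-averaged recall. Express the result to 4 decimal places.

0.4534

Per-class recall (TP/(TP+FN)):
  0: TP=7, FN=5+6=11 → 7/18 = 0.38889
  1: TP=17, FN=7+8=15 → 17/32 = 0.53125
  2: TP=11, FN=8+6=14 → 11/25 = 0.44000
Macro-recall = mean = (0.38889 + 0.53125 + 0.44000) / 3 = 0.4534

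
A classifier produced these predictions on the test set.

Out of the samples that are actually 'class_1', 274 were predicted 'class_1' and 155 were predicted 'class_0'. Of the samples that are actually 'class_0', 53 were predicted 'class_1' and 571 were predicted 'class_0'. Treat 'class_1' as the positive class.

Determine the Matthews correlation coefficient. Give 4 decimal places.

0.5880

MCC = (TP·TN − FP·FN) / √((TP+FP)(TP+FN)(TN+FP)(TN+FN))
Numerator = 274·571 − 53·155 = 148239
Denominator = √(327·429·624·726) = √63551565792 = 252094.3589
MCC = 148239 / 252094.3589 = 0.5880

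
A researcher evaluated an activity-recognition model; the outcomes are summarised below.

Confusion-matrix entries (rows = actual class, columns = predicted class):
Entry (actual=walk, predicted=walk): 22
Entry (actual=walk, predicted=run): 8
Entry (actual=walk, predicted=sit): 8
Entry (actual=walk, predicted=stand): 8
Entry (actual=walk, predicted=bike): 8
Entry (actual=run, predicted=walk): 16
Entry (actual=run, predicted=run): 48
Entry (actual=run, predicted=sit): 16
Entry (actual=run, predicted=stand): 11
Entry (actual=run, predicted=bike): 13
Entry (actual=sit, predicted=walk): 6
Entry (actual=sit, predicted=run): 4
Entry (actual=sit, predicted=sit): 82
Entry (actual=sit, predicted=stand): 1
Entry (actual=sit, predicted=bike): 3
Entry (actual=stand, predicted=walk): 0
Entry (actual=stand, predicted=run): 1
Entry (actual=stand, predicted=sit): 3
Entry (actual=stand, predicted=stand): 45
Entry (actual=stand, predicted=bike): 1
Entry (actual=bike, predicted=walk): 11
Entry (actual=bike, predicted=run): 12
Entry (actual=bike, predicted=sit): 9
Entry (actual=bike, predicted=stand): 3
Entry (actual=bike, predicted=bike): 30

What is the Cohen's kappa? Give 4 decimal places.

0.5117

Observed agreement pₒ = trace/N = 227/369 = 0.61518
Expected agreement pₑ = Σ (rowᵢ·colᵢ)/N² = (54·55 + 104·73 + 96·118 + 50·68 + 65·55)/369² = 0.21199
κ = (pₒ − pₑ)/(1 − pₑ) = (0.61518 − 0.21199)/(1 − 0.21199) = 0.5117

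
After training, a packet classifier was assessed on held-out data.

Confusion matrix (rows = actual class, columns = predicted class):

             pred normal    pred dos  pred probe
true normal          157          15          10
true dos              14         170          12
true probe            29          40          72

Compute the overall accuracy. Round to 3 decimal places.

Accuracy = trace / total = (157+170+72=399) / 519 = 399/519 = 0.769

0.769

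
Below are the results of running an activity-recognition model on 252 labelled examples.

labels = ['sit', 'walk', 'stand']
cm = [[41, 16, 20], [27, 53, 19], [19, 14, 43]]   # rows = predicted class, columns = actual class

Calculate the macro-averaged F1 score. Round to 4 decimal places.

0.5422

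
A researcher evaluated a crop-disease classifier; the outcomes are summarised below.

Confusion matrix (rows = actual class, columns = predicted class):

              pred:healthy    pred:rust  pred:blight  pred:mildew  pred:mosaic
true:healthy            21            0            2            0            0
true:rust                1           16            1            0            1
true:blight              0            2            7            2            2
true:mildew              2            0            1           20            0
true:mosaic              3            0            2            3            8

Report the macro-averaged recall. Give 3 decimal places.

Per-class recall (TP/(TP+FN)):
  healthy: TP=21, FN=0+2+0+0=2 → 21/23 = 0.9130
  rust: TP=16, FN=1+1+0+1=3 → 16/19 = 0.8421
  blight: TP=7, FN=0+2+2+2=6 → 7/13 = 0.5385
  mildew: TP=20, FN=2+0+1+0=3 → 20/23 = 0.8696
  mosaic: TP=8, FN=3+0+2+3=8 → 8/16 = 0.5000
Macro-recall = mean = (0.9130 + 0.8421 + 0.5385 + 0.8696 + 0.5000) / 5 = 0.733

0.733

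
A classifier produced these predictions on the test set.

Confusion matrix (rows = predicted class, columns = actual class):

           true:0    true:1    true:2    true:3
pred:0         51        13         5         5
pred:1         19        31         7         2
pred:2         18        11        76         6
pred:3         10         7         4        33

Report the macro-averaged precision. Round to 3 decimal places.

0.628

Per-class precision (TP/(TP+FP)):
  0: TP=51, FP=13+5+5=23 → 51/74 = 0.6892
  1: TP=31, FP=19+7+2=28 → 31/59 = 0.5254
  2: TP=76, FP=18+11+6=35 → 76/111 = 0.6847
  3: TP=33, FP=10+7+4=21 → 33/54 = 0.6111
Macro-precision = mean = (0.6892 + 0.5254 + 0.6847 + 0.6111) / 4 = 0.628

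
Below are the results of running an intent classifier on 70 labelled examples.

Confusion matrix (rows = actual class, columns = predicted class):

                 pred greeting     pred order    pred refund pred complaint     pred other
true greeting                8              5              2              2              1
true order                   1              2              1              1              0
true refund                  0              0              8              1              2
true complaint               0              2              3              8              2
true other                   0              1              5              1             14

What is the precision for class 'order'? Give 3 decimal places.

0.200

One-vs-rest for 'order': TP = diagonal; FP = other classes predicted 'order'; FN = 'order' predicted as other.
precision = TP/(TP+FP).
order: TP=2, FP=5+0+2+1=8 → 2/10 = 0.2000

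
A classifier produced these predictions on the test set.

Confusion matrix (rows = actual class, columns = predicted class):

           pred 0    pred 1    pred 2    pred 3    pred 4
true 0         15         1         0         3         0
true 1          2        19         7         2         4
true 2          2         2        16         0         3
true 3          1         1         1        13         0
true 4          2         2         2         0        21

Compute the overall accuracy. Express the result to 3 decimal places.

Accuracy = trace / total = (15+19+16+13+21=84) / 119 = 84/119 = 0.706

0.706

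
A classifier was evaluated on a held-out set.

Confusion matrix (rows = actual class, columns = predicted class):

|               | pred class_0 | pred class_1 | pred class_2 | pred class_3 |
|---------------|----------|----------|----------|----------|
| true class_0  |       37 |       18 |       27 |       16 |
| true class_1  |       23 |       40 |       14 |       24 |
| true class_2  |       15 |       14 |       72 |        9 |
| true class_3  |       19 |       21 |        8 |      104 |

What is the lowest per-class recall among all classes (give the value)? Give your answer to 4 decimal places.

0.3776

Per-class recall (TP/(TP+FN)):
  class_0: TP=37, FN=18+27+16=61 → 37/98 = 0.37755
  class_1: TP=40, FN=23+14+24=61 → 40/101 = 0.39604
  class_2: TP=72, FN=15+14+9=38 → 72/110 = 0.65455
  class_3: TP=104, FN=19+21+8=48 → 104/152 = 0.68421
Lowest is class 'class_0' with recall = 0.3776.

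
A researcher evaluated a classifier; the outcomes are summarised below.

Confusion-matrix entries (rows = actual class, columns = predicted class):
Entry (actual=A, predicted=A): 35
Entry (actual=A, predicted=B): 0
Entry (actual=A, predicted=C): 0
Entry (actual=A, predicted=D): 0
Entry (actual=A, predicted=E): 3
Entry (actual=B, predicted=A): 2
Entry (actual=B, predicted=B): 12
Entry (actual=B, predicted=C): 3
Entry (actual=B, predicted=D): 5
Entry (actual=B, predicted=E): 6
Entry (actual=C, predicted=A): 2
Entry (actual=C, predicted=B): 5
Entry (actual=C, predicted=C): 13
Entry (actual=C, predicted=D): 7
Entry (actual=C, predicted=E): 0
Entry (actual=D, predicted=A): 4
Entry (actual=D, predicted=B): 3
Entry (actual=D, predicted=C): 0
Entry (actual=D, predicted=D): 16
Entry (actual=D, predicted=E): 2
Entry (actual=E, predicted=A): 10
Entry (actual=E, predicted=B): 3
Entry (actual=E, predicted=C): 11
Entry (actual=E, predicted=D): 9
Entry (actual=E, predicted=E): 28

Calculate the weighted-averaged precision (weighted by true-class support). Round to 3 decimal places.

Per-class precision (TP/(TP+FP)):
  A: TP=35, FP=2+2+4+10=18 → 35/53 = 0.6604
  B: TP=12, FP=0+5+3+3=11 → 12/23 = 0.5217
  C: TP=13, FP=0+3+0+11=14 → 13/27 = 0.4815
  D: TP=16, FP=0+5+7+9=21 → 16/37 = 0.4324
  E: TP=28, FP=3+6+0+2=11 → 28/39 = 0.7179
Weighted-precision = Σ (supportᵢ/N)·precisionᵢ with N=179: (38/179)·0.6604 + (28/179)·0.5217 + (27/179)·0.4815 + (25/179)·0.4324 + (61/179)·0.7179 = 0.599

0.599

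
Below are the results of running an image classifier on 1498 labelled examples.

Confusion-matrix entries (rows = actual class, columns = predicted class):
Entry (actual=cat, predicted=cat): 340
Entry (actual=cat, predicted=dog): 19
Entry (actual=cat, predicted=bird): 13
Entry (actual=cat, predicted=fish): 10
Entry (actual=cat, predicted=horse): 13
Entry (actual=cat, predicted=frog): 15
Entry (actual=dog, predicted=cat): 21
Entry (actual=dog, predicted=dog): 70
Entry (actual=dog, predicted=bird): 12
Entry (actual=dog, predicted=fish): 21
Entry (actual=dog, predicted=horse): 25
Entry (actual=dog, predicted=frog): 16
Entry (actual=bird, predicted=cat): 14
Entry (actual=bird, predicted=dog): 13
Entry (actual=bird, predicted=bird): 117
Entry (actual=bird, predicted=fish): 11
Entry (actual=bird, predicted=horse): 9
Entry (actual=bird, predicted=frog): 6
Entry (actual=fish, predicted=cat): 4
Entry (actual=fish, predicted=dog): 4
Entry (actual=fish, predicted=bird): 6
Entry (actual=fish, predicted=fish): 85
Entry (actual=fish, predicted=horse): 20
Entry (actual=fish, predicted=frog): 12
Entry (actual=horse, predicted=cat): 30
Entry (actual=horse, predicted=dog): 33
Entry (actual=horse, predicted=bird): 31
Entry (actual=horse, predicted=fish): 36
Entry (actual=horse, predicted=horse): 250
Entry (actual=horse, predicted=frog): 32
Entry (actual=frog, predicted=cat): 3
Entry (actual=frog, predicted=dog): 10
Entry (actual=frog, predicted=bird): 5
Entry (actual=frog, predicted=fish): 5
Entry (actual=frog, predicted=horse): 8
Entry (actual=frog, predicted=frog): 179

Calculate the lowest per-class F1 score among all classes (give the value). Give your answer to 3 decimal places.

Per-class F1 score (2·TP/(2·TP+FP+FN)):
  cat: TP=340, FP=21+14+4+30+3=72, FN=19+13+10+13+15=70 → 680/822 = 0.8273
  dog: TP=70, FP=19+13+4+33+10=79, FN=21+12+21+25+16=95 → 140/314 = 0.4459
  bird: TP=117, FP=13+12+6+31+5=67, FN=14+13+11+9+6=53 → 234/354 = 0.6610
  fish: TP=85, FP=10+21+11+36+5=83, FN=4+4+6+20+12=46 → 170/299 = 0.5686
  horse: TP=250, FP=13+25+9+20+8=75, FN=30+33+31+36+32=162 → 500/737 = 0.6784
  frog: TP=179, FP=15+16+6+12+32=81, FN=3+10+5+5+8=31 → 358/470 = 0.7617
Lowest is class 'dog' with F1 score = 0.446.

0.446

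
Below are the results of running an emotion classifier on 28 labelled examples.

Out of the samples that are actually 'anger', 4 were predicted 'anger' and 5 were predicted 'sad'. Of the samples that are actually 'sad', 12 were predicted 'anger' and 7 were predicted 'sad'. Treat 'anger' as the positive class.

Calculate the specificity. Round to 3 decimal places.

Specificity = TN/(TN+FP) = 7/(7+12) = 0.368

0.368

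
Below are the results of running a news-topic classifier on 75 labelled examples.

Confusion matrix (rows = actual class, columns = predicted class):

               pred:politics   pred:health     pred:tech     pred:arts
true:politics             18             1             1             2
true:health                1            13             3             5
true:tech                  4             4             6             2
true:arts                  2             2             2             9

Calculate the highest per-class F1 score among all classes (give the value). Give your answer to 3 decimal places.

Per-class F1 score (2·TP/(2·TP+FP+FN)):
  politics: TP=18, FP=1+4+2=7, FN=1+1+2=4 → 36/47 = 0.7660
  health: TP=13, FP=1+4+2=7, FN=1+3+5=9 → 26/42 = 0.6190
  tech: TP=6, FP=1+3+2=6, FN=4+4+2=10 → 12/28 = 0.4286
  arts: TP=9, FP=2+5+2=9, FN=2+2+2=6 → 18/33 = 0.5455
Highest is class 'politics' with F1 score = 0.766.

0.766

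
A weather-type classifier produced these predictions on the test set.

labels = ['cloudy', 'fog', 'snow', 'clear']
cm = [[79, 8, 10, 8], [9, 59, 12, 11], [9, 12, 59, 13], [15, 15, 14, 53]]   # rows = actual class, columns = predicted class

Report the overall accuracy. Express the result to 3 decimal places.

Accuracy = trace / total = (79+59+59+53=250) / 386 = 250/386 = 0.648

0.648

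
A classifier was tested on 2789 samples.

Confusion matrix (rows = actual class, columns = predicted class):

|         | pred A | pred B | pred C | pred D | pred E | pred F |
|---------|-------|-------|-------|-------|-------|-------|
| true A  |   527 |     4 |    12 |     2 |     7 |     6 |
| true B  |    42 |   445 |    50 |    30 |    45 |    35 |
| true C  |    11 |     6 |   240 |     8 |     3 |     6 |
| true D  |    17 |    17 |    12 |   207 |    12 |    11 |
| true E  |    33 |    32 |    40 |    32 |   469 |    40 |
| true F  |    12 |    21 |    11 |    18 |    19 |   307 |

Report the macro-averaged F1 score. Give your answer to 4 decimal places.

Per-class F1 score (2·TP/(2·TP+FP+FN)):
  A: TP=527, FP=42+11+17+33+12=115, FN=4+12+2+7+6=31 → 1054/1200 = 0.87833
  B: TP=445, FP=4+6+17+32+21=80, FN=42+50+30+45+35=202 → 890/1172 = 0.75939
  C: TP=240, FP=12+50+12+40+11=125, FN=11+6+8+3+6=34 → 480/639 = 0.75117
  D: TP=207, FP=2+30+8+32+18=90, FN=17+17+12+12+11=69 → 414/573 = 0.72251
  E: TP=469, FP=7+45+3+12+19=86, FN=33+32+40+32+40=177 → 938/1201 = 0.78102
  F: TP=307, FP=6+35+6+11+40=98, FN=12+21+11+18+19=81 → 614/793 = 0.77427
Macro-F1 score = mean = (0.87833 + 0.75939 + 0.75117 + 0.72251 + 0.78102 + 0.77427) / 6 = 0.7778

0.7778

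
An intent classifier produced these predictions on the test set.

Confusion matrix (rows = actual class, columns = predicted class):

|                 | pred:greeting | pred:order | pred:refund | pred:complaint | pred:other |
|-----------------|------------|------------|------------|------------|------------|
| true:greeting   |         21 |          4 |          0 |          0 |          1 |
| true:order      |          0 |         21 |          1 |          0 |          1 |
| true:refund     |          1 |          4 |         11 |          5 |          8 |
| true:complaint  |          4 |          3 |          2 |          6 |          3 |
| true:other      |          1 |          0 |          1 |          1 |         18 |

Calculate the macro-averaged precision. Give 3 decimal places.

0.650

Per-class precision (TP/(TP+FP)):
  greeting: TP=21, FP=0+1+4+1=6 → 21/27 = 0.7778
  order: TP=21, FP=4+4+3+0=11 → 21/32 = 0.6563
  refund: TP=11, FP=0+1+2+1=4 → 11/15 = 0.7333
  complaint: TP=6, FP=0+0+5+1=6 → 6/12 = 0.5000
  other: TP=18, FP=1+1+8+3=13 → 18/31 = 0.5806
Macro-precision = mean = (0.7778 + 0.6563 + 0.7333 + 0.5000 + 0.5806) / 5 = 0.650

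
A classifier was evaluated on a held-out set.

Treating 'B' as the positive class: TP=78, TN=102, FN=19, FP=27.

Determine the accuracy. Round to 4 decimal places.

0.7965

Accuracy = (TP+TN)/N = (78+102)/226 = 0.7965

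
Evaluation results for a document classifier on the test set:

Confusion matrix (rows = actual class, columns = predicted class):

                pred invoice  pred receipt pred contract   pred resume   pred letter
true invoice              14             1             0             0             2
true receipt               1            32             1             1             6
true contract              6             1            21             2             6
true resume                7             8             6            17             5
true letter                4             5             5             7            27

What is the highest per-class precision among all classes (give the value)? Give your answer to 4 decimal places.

Per-class precision (TP/(TP+FP)):
  invoice: TP=14, FP=1+6+7+4=18 → 14/32 = 0.43750
  receipt: TP=32, FP=1+1+8+5=15 → 32/47 = 0.68085
  contract: TP=21, FP=0+1+6+5=12 → 21/33 = 0.63636
  resume: TP=17, FP=0+1+2+7=10 → 17/27 = 0.62963
  letter: TP=27, FP=2+6+6+5=19 → 27/46 = 0.58696
Highest is class 'receipt' with precision = 0.6809.

0.6809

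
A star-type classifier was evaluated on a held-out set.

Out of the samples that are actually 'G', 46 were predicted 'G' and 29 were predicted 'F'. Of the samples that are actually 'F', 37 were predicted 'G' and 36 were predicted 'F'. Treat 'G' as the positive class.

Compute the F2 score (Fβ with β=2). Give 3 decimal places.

Fβ = (1+β²)·TP / ((1+β²)·TP + β²·FN + FP), with β²=4
= 5·46 / (5·46 + 4·29 + 37) = 0.601

0.601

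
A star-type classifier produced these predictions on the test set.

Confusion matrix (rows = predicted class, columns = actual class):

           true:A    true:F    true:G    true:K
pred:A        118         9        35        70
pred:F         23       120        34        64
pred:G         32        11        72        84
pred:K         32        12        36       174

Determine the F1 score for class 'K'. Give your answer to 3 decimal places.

0.539

One-vs-rest for 'K': TP = diagonal; FP = other classes predicted 'K'; FN = 'K' predicted as other.
F1 score = 2·TP/(2·TP+FP+FN).
K: TP=174, FP=32+12+36=80, FN=70+64+84=218 → 348/646 = 0.5387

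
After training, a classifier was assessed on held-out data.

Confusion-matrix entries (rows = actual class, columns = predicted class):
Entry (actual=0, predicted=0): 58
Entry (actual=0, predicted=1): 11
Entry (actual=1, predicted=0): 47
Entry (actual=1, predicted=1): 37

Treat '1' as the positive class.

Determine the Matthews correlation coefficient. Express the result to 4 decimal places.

MCC = (TP·TN − FP·FN) / √((TP+FP)(TP+FN)(TN+FP)(TN+FN))
Numerator = 37·58 − 11·47 = 1629
Denominator = √(48·84·69·105) = √29211840 = 5404.7979
MCC = 1629 / 5404.7979 = 0.3014

0.3014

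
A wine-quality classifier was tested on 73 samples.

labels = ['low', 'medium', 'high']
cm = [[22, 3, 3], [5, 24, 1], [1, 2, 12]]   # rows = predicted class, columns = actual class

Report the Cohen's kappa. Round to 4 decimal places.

0.6812

Observed agreement pₒ = trace/N = 58/73 = 0.79452
Expected agreement pₑ = Σ (rowᵢ·colᵢ)/N² = (28·28 + 29·30 + 16·15)/73² = 0.35541
κ = (pₒ − pₑ)/(1 − pₑ) = (0.79452 − 0.35541)/(1 − 0.35541) = 0.6812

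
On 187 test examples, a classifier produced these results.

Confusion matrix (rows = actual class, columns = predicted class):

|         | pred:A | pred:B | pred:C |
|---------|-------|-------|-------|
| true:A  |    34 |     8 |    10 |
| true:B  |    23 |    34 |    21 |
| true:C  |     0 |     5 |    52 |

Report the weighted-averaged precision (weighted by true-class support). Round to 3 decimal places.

Per-class precision (TP/(TP+FP)):
  A: TP=34, FP=23+0=23 → 34/57 = 0.5965
  B: TP=34, FP=8+5=13 → 34/47 = 0.7234
  C: TP=52, FP=10+21=31 → 52/83 = 0.6265
Weighted-precision = Σ (supportᵢ/N)·precisionᵢ with N=187: (52/187)·0.5965 + (78/187)·0.7234 + (57/187)·0.6265 = 0.659

0.659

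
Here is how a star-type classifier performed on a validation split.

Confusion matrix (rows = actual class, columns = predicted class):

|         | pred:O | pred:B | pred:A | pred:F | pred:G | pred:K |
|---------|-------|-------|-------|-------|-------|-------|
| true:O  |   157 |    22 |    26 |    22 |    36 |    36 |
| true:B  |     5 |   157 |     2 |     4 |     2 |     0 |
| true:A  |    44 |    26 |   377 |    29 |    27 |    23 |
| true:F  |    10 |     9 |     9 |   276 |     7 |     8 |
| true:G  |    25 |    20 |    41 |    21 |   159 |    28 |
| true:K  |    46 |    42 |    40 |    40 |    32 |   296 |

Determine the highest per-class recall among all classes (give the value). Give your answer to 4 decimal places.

0.9235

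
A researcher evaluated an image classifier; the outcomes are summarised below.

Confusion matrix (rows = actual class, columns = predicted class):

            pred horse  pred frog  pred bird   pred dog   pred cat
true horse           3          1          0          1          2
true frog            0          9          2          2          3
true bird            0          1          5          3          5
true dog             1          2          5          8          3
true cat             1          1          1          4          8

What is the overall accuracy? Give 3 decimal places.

Accuracy = trace / total = (3+9+5+8+8=33) / 71 = 33/71 = 0.465

0.465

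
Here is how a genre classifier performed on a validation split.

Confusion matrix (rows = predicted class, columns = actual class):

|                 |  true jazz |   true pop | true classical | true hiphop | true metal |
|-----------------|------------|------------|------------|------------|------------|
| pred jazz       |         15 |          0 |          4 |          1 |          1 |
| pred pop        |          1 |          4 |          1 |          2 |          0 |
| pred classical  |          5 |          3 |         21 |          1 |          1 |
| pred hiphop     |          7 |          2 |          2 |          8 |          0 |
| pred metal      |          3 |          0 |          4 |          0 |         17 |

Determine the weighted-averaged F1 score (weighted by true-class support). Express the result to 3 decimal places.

0.628

Per-class F1 score (2·TP/(2·TP+FP+FN)):
  jazz: TP=15, FP=0+4+1+1=6, FN=1+5+7+3=16 → 30/52 = 0.5769
  pop: TP=4, FP=1+1+2+0=4, FN=0+3+2+0=5 → 8/17 = 0.4706
  classical: TP=21, FP=5+3+1+1=10, FN=4+1+2+4=11 → 42/63 = 0.6667
  hiphop: TP=8, FP=7+2+2+0=11, FN=1+2+1+0=4 → 16/31 = 0.5161
  metal: TP=17, FP=3+0+4+0=7, FN=1+0+1+0=2 → 34/43 = 0.7907
Weighted-F1 score = Σ (supportᵢ/N)·F1 scoreᵢ with N=103: (31/103)·0.5769 + (9/103)·0.4706 + (32/103)·0.6667 + (12/103)·0.5161 + (19/103)·0.7907 = 0.628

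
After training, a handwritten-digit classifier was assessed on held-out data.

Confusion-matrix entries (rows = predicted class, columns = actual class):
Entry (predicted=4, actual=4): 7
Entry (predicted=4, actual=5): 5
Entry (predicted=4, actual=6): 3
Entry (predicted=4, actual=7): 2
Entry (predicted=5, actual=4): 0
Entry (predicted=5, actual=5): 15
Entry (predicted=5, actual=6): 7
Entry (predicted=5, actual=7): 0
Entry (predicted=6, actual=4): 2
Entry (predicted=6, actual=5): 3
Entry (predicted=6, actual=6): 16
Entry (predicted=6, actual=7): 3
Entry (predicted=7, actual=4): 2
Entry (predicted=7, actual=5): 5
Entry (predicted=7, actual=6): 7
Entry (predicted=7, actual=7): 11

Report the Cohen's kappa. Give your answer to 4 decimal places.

0.4030

Observed agreement pₒ = trace/N = 49/88 = 0.55682
Expected agreement pₑ = Σ (rowᵢ·colᵢ)/N² = (11·17 + 28·22 + 33·24 + 16·25)/88² = 0.25762
κ = (pₒ − pₑ)/(1 − pₑ) = (0.55682 − 0.25762)/(1 − 0.25762) = 0.4030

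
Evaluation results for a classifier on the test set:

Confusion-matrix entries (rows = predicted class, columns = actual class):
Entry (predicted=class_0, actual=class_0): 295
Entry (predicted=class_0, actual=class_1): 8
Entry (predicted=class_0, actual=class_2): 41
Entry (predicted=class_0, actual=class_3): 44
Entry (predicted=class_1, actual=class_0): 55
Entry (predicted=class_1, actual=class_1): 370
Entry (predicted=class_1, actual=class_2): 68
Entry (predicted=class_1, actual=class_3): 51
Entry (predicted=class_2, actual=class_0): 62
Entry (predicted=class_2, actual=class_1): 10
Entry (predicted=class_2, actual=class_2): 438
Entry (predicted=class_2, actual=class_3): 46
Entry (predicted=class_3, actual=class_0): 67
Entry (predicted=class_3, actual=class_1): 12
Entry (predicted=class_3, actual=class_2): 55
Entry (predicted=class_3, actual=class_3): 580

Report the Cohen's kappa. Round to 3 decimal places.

Observed agreement pₒ = trace/N = 1683/2202 = 0.7643
Expected agreement pₑ = Σ (rowᵢ·colᵢ)/N² = (479·388 + 400·544 + 602·556 + 721·714)/2202² = 0.2584
κ = (pₒ − pₑ)/(1 − pₑ) = (0.7643 − 0.2584)/(1 − 0.2584) = 0.682

0.682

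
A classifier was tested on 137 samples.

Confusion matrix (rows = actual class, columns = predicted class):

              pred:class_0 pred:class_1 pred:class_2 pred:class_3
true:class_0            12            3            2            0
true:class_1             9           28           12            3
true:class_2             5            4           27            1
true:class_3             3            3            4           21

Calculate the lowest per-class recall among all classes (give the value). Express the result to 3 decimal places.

0.538

Per-class recall (TP/(TP+FN)):
  class_0: TP=12, FN=3+2+0=5 → 12/17 = 0.7059
  class_1: TP=28, FN=9+12+3=24 → 28/52 = 0.5385
  class_2: TP=27, FN=5+4+1=10 → 27/37 = 0.7297
  class_3: TP=21, FN=3+3+4=10 → 21/31 = 0.6774
Lowest is class 'class_1' with recall = 0.538.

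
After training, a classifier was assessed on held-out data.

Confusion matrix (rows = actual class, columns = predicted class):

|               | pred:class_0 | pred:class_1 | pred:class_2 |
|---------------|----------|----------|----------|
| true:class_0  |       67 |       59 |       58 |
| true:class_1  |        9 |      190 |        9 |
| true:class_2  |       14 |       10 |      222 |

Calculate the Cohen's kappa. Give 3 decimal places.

Observed agreement pₒ = trace/N = 479/638 = 0.7508
Expected agreement pₑ = Σ (rowᵢ·colᵢ)/N² = (184·90 + 208·259 + 246·289)/638² = 0.3477
κ = (pₒ − pₑ)/(1 − pₑ) = (0.7508 − 0.3477)/(1 − 0.3477) = 0.618

0.618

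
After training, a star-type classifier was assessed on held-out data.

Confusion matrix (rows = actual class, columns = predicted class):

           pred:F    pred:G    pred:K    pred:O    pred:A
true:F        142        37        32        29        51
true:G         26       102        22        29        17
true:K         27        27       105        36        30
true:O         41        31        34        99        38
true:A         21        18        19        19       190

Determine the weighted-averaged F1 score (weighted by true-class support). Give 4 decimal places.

0.5181

Per-class F1 score (2·TP/(2·TP+FP+FN)):
  F: TP=142, FP=26+27+41+21=115, FN=37+32+29+51=149 → 284/548 = 0.51825
  G: TP=102, FP=37+27+31+18=113, FN=26+22+29+17=94 → 204/411 = 0.49635
  K: TP=105, FP=32+22+34+19=107, FN=27+27+36+30=120 → 210/437 = 0.48055
  O: TP=99, FP=29+29+36+19=113, FN=41+31+34+38=144 → 198/455 = 0.43516
  A: TP=190, FP=51+17+30+38=136, FN=21+18+19+19=77 → 380/593 = 0.64081
Weighted-F1 score = Σ (supportᵢ/N)·F1 scoreᵢ with N=1222: (291/1222)·0.51825 + (196/1222)·0.49635 + (225/1222)·0.48055 + (243/1222)·0.43516 + (267/1222)·0.64081 = 0.5181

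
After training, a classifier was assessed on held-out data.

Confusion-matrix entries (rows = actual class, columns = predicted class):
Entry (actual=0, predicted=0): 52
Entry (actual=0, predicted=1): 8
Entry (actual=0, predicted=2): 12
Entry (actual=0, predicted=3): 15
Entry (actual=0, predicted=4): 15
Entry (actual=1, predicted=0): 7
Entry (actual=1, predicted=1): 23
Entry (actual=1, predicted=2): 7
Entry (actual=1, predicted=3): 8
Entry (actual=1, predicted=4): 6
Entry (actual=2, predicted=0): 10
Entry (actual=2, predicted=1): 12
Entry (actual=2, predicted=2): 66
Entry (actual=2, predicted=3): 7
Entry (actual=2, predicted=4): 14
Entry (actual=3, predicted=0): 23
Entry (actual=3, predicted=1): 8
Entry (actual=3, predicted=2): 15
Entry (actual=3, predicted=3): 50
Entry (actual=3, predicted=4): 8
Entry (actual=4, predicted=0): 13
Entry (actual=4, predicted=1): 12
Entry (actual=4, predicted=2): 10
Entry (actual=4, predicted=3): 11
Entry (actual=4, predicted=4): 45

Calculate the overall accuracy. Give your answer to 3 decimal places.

Accuracy = trace / total = (52+23+66+50+45=236) / 457 = 236/457 = 0.516

0.516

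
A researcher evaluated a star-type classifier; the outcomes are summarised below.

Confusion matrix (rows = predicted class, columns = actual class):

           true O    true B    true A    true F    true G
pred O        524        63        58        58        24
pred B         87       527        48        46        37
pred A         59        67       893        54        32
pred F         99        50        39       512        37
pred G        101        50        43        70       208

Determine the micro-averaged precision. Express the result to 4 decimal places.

0.7036

Micro-averaging pools counts across classes: ΣTP=2664, ΣFP=1122, ΣFN=1122.
Micro-precision = TP/(TP+FP) on pooled counts = 0.7036 (equals overall accuracy in single-label multiclass).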